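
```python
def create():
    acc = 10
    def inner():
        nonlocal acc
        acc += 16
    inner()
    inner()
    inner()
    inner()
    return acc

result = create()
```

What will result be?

Step 1: acc starts at 10.
Step 2: inner() is called 4 times, each adding 16.
Step 3: acc = 10 + 16 * 4 = 74

The answer is 74.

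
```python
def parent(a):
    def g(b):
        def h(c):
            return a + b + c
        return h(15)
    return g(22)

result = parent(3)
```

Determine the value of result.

Step 1: a = 3, b = 22, c = 15 across three nested scopes.
Step 2: h() accesses all three via LEGB rule.
Step 3: result = 3 + 22 + 15 = 40

The answer is 40.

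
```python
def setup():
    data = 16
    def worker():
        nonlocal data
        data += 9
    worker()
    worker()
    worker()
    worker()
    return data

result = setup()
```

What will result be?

Step 1: data starts at 16.
Step 2: worker() is called 4 times, each adding 9.
Step 3: data = 16 + 9 * 4 = 52

The answer is 52.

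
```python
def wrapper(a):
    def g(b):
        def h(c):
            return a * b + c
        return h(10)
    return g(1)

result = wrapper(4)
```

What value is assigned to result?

Step 1: a = 4, b = 1, c = 10.
Step 2: h() computes a * b + c = 4 * 1 + 10 = 14.
Step 3: result = 14

The answer is 14.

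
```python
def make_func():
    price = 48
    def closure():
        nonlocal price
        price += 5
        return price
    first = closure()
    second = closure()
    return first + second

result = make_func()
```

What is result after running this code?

Step 1: price starts at 48.
Step 2: First call: price = 48 + 5 = 53, returns 53.
Step 3: Second call: price = 53 + 5 = 58, returns 58.
Step 4: result = 53 + 58 = 111

The answer is 111.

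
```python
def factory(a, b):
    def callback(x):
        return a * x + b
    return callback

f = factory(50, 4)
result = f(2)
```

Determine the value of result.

Step 1: factory(50, 4) captures a = 50, b = 4.
Step 2: f(2) computes 50 * 2 + 4 = 104.
Step 3: result = 104

The answer is 104.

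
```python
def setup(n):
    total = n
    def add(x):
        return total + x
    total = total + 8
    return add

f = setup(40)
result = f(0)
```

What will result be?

Step 1: setup(40) sets total = 40, then total = 40 + 8 = 48.
Step 2: Closures capture by reference, so add sees total = 48.
Step 3: f(0) returns 48 + 0 = 48

The answer is 48.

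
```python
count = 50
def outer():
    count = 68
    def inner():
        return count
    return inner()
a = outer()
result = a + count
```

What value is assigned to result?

Step 1: outer() has local count = 68. inner() reads from enclosing.
Step 2: outer() returns 68. Global count = 50 unchanged.
Step 3: result = 68 + 50 = 118

The answer is 118.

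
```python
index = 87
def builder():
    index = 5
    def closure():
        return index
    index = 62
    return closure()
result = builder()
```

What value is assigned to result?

Step 1: builder() sets index = 5, then later index = 62.
Step 2: closure() is called after index is reassigned to 62. Closures capture variables by reference, not by value.
Step 3: result = 62

The answer is 62.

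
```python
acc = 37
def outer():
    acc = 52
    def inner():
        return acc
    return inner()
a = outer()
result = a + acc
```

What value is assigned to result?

Step 1: outer() has local acc = 52. inner() reads from enclosing.
Step 2: outer() returns 52. Global acc = 37 unchanged.
Step 3: result = 52 + 37 = 89

The answer is 89.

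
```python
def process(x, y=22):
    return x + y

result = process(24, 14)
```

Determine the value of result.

Step 1: process(24, 14) overrides default y with 14.
Step 2: Returns 24 + 14 = 38.
Step 3: result = 38

The answer is 38.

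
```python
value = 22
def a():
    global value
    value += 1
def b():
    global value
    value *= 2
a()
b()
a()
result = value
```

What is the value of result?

Step 1: value = 22.
Step 2: a(): value = 22 + 1 = 23.
Step 3: b(): value = 23 * 2 = 46.
Step 4: a(): value = 46 + 1 = 47

The answer is 47.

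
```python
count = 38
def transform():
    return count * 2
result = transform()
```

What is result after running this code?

Step 1: count = 38 is defined globally.
Step 2: transform() looks up count from global scope = 38, then computes 38 * 2 = 76.
Step 3: result = 76

The answer is 76.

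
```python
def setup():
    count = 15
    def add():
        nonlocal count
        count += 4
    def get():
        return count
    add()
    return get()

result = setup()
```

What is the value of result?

Step 1: count = 15. add() modifies it via nonlocal, get() reads it.
Step 2: add() makes count = 15 + 4 = 19.
Step 3: get() returns 19. result = 19

The answer is 19.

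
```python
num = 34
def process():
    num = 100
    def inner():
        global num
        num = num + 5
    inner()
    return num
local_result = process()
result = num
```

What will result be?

Step 1: Global num = 34. process() creates local num = 100.
Step 2: inner() declares global num and adds 5: global num = 34 + 5 = 39.
Step 3: process() returns its local num = 100 (unaffected by inner).
Step 4: result = global num = 39

The answer is 39.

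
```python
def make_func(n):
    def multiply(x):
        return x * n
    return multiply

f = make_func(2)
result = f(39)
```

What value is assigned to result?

Step 1: make_func(2) returns multiply closure with n = 2.
Step 2: f(39) computes 39 * 2 = 78.
Step 3: result = 78

The answer is 78.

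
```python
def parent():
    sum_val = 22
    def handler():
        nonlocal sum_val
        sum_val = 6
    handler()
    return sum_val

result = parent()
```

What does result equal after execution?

Step 1: parent() sets sum_val = 22.
Step 2: handler() uses nonlocal to reassign sum_val = 6.
Step 3: result = 6

The answer is 6.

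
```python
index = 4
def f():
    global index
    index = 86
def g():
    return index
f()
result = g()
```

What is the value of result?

Step 1: index = 4.
Step 2: f() sets global index = 86.
Step 3: g() reads global index = 86. result = 86

The answer is 86.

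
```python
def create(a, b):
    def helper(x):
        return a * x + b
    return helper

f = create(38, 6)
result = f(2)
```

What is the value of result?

Step 1: create(38, 6) captures a = 38, b = 6.
Step 2: f(2) computes 38 * 2 + 6 = 82.
Step 3: result = 82

The answer is 82.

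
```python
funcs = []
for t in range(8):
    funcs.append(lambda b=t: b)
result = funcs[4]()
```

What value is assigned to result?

Step 1: Default argument b=t captures t's value at each iteration.
Step 2: funcs[4] captured b = 4 when t was 4.
Step 3: result = 4

The answer is 4.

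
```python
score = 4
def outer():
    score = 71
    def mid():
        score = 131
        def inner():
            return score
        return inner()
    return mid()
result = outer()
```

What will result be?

Step 1: Three levels of shadowing: global 4, outer 71, mid 131.
Step 2: inner() finds score = 131 in enclosing mid() scope.
Step 3: result = 131

The answer is 131.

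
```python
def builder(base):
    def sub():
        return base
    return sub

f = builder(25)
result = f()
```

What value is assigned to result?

Step 1: builder(25) creates closure capturing base = 25.
Step 2: f() returns the captured base = 25.
Step 3: result = 25

The answer is 25.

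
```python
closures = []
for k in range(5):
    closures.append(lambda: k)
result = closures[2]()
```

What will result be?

Step 1: The loop creates 5 lambdas, all referencing the same variable k.
Step 2: After the loop, k = 4 (final value).
Step 3: closures[2]() looks up k at call time and finds 4. This is the late binding gotcha. result = 4

The answer is 4.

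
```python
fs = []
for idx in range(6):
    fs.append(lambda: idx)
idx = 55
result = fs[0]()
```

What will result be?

Step 1: Lambdas capture the variable idx by reference, not by value.
Step 2: After the loop, idx is reassigned to 55.
Step 3: fs[0]() looks up the current idx = 55. result = 55

The answer is 55.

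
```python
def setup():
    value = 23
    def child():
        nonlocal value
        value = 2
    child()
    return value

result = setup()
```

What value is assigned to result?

Step 1: setup() sets value = 23.
Step 2: child() uses nonlocal to reassign value = 2.
Step 3: result = 2

The answer is 2.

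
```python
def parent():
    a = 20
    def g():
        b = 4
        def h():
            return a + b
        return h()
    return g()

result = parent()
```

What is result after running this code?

Step 1: parent() defines a = 20. g() defines b = 4.
Step 2: h() accesses both from enclosing scopes: a = 20, b = 4.
Step 3: result = 20 + 4 = 24

The answer is 24.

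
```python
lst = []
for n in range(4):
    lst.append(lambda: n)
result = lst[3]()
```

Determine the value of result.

Step 1: The loop creates 4 lambdas, all referencing the same variable n.
Step 2: After the loop, n = 3 (final value).
Step 3: lst[3]() looks up n at call time and finds 3. This is the late binding gotcha. result = 3

The answer is 3.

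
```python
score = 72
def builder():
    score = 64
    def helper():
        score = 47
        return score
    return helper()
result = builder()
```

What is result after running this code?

Step 1: Three scopes define score: global (72), builder (64), helper (47).
Step 2: helper() has its own local score = 47, which shadows both enclosing and global.
Step 3: result = 47 (local wins in LEGB)

The answer is 47.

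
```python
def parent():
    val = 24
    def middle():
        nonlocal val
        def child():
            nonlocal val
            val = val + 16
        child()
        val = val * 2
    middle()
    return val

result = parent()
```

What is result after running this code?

Step 1: val = 24.
Step 2: child() adds 16: val = 24 + 16 = 40.
Step 3: middle() doubles: val = 40 * 2 = 80.
Step 4: result = 80

The answer is 80.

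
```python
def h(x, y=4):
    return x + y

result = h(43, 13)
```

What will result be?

Step 1: h(43, 13) overrides default y with 13.
Step 2: Returns 43 + 13 = 56.
Step 3: result = 56

The answer is 56.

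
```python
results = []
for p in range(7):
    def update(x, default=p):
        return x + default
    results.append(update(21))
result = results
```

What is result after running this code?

Step 1: Default argument default=p is evaluated at function definition time.
Step 2: Each iteration creates update with default = current p value.
Step 3: update(21) returns 21 + default. results = [21, 22, 23, 24, 25, 26, 27]

The answer is [21, 22, 23, 24, 25, 26, 27].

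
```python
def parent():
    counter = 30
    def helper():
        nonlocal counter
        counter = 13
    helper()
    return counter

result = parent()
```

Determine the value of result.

Step 1: parent() sets counter = 30.
Step 2: helper() uses nonlocal to reassign counter = 13.
Step 3: result = 13

The answer is 13.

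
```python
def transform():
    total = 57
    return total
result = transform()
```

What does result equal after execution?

Step 1: transform() defines total = 57 in its local scope.
Step 2: return total finds the local variable total = 57.
Step 3: result = 57

The answer is 57.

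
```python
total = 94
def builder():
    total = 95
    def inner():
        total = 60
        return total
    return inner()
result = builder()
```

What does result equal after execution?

Step 1: Three scopes define total: global (94), builder (95), inner (60).
Step 2: inner() has its own local total = 60, which shadows both enclosing and global.
Step 3: result = 60 (local wins in LEGB)

The answer is 60.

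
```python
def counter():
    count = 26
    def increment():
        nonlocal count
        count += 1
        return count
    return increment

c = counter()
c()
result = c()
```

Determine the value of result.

Step 1: counter() creates closure with count = 26.
Step 2: Each c() call increments count via nonlocal. After 2 calls: 26 + 2 = 28.
Step 3: result = 28

The answer is 28.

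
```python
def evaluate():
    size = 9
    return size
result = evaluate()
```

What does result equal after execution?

Step 1: evaluate() defines size = 9 in its local scope.
Step 2: return size finds the local variable size = 9.
Step 3: result = 9

The answer is 9.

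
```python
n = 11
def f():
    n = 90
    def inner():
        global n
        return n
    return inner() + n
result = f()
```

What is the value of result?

Step 1: Global n = 11. f() shadows with local n = 90.
Step 2: inner() uses global keyword, so inner() returns global n = 11.
Step 3: f() returns 11 + 90 = 101

The answer is 101.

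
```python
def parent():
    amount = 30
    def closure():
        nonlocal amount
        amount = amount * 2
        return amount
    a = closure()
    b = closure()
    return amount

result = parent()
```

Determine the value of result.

Step 1: amount starts at 30.
Step 2: First closure(): amount = 30 * 2 = 60.
Step 3: Second closure(): amount = 60 * 2 = 120.
Step 4: result = 120

The answer is 120.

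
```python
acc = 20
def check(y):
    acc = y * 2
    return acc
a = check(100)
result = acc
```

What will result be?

Step 1: Global acc = 20.
Step 2: check(100) creates local acc = 100 * 2 = 200.
Step 3: Global acc unchanged because no global keyword. result = 20

The answer is 20.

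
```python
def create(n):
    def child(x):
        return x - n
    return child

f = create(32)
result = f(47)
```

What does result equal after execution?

Step 1: create(32) creates a closure capturing n = 32.
Step 2: f(47) computes 47 - 32 = 15.
Step 3: result = 15

The answer is 15.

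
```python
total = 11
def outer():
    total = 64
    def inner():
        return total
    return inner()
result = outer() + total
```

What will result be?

Step 1: Global total = 11. outer() shadows with total = 64.
Step 2: inner() returns enclosing total = 64. outer() = 64.
Step 3: result = 64 + global total (11) = 75

The answer is 75.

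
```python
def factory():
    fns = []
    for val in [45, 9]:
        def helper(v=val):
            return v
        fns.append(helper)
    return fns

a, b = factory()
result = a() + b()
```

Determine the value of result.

Step 1: Default argument v=val captures val at each iteration.
Step 2: a() returns 45 (captured at first iteration), b() returns 9 (captured at second).
Step 3: result = 45 + 9 = 54

The answer is 54.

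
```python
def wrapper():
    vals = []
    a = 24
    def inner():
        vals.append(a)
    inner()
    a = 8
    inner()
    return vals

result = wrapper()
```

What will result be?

Step 1: a = 24. inner() appends current a to vals.
Step 2: First inner(): appends 24. Then a = 8.
Step 3: Second inner(): appends 8 (closure sees updated a). result = [24, 8]

The answer is [24, 8].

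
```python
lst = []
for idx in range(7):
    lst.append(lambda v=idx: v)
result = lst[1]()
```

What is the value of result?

Step 1: Default argument v=idx captures idx's value at each iteration.
Step 2: lst[1] captured v = 1 when idx was 1.
Step 3: result = 1

The answer is 1.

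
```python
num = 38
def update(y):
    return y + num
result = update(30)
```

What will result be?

Step 1: num = 38 is defined globally.
Step 2: update(30) uses parameter y = 30 and looks up num from global scope = 38.
Step 3: result = 30 + 38 = 68

The answer is 68.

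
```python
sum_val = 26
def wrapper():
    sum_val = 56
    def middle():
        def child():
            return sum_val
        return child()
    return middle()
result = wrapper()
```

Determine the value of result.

Step 1: wrapper() defines sum_val = 56. middle() and child() have no local sum_val.
Step 2: child() checks local (none), enclosing middle() (none), enclosing wrapper() and finds sum_val = 56.
Step 3: result = 56

The answer is 56.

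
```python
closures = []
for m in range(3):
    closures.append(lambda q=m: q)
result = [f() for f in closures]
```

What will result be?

Step 1: Default arg q=m captures m at each iteration.
Step 2: Each lambda has its own default: 0, 1, ..., 2.
Step 3: result = [0, 1, 2]

The answer is [0, 1, 2].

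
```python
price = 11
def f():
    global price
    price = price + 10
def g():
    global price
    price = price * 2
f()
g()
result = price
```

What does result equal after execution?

Step 1: price = 11.
Step 2: f() adds 10: price = 11 + 10 = 21.
Step 3: g() doubles: price = 21 * 2 = 42.
Step 4: result = 42

The answer is 42.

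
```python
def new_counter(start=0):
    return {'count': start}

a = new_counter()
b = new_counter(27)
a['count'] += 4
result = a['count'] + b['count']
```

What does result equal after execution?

Step 1: new_counter() returns a new dict each call (immutable default 0).
Step 2: a = {'count': 0}, b = {'count': 27}.
Step 3: a['count'] += 4 = 4. result = 4 + 27 = 31

The answer is 31.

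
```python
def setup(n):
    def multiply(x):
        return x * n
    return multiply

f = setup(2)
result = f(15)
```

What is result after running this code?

Step 1: setup(2) returns multiply closure with n = 2.
Step 2: f(15) computes 15 * 2 = 30.
Step 3: result = 30

The answer is 30.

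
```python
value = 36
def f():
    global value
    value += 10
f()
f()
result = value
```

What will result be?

Step 1: value = 36.
Step 2: First f(): value = 36 + 10 = 46.
Step 3: Second f(): value = 46 + 10 = 56. result = 56

The answer is 56.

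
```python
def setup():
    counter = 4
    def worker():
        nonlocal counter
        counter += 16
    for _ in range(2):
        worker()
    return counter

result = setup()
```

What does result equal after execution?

Step 1: counter = 4.
Step 2: worker() is called 2 times in a loop, each adding 16 via nonlocal.
Step 3: counter = 4 + 16 * 2 = 36

The answer is 36.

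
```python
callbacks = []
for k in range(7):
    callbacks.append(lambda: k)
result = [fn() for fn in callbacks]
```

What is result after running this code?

Step 1: All 7 lambdas share the same variable k.
Step 2: After the loop, k = 6.
Step 3: Each call returns 6. result = [6, 6, 6, 6, 6, 6, 6]

The answer is [6, 6, 6, 6, 6, 6, 6].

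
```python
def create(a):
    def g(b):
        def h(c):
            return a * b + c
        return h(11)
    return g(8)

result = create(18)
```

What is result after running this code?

Step 1: a = 18, b = 8, c = 11.
Step 2: h() computes a * b + c = 18 * 8 + 11 = 155.
Step 3: result = 155

The answer is 155.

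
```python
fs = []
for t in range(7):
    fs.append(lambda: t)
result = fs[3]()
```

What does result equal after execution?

Step 1: The loop creates 7 lambdas, all referencing the same variable t.
Step 2: After the loop, t = 6 (final value).
Step 3: fs[3]() looks up t at call time and finds 6. This is the late binding gotcha. result = 6

The answer is 6.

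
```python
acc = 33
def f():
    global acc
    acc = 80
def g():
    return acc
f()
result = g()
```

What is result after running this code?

Step 1: acc = 33.
Step 2: f() sets global acc = 80.
Step 3: g() reads global acc = 80. result = 80

The answer is 80.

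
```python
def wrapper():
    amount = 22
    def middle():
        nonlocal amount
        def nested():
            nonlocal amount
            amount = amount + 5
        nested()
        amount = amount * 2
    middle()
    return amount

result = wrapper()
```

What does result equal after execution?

Step 1: amount = 22.
Step 2: nested() adds 5: amount = 22 + 5 = 27.
Step 3: middle() doubles: amount = 27 * 2 = 54.
Step 4: result = 54

The answer is 54.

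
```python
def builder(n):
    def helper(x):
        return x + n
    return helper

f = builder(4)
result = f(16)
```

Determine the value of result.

Step 1: builder(4) creates a closure that captures n = 4.
Step 2: f(16) calls the closure with x = 16, returning 16 + 4 = 20.
Step 3: result = 20

The answer is 20.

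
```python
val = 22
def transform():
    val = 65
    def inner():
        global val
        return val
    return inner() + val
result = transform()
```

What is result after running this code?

Step 1: Global val = 22. transform() shadows with local val = 65.
Step 2: inner() uses global keyword, so inner() returns global val = 22.
Step 3: transform() returns 22 + 65 = 87

The answer is 87.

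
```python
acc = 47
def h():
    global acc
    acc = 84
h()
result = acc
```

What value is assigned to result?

Step 1: acc = 47 globally.
Step 2: h() declares global acc and sets it to 84.
Step 3: After h(), global acc = 84. result = 84

The answer is 84.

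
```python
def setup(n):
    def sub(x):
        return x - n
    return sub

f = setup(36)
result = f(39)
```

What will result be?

Step 1: setup(36) creates a closure capturing n = 36.
Step 2: f(39) computes 39 - 36 = 3.
Step 3: result = 3

The answer is 3.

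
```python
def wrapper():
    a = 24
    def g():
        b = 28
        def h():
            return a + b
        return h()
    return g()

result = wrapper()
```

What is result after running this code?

Step 1: wrapper() defines a = 24. g() defines b = 28.
Step 2: h() accesses both from enclosing scopes: a = 24, b = 28.
Step 3: result = 24 + 28 = 52

The answer is 52.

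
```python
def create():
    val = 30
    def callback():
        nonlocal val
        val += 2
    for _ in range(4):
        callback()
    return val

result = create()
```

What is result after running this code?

Step 1: val = 30.
Step 2: callback() is called 4 times in a loop, each adding 2 via nonlocal.
Step 3: val = 30 + 2 * 4 = 38

The answer is 38.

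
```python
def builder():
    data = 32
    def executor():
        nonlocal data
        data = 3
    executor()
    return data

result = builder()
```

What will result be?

Step 1: builder() sets data = 32.
Step 2: executor() uses nonlocal to reassign data = 3.
Step 3: result = 3

The answer is 3.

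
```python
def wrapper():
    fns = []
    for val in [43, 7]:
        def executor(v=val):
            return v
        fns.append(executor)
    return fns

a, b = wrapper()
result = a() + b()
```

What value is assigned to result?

Step 1: Default argument v=val captures val at each iteration.
Step 2: a() returns 43 (captured at first iteration), b() returns 7 (captured at second).
Step 3: result = 43 + 7 = 50

The answer is 50.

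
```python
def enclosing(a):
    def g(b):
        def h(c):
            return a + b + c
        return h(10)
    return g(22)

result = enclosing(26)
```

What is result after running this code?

Step 1: a = 26, b = 22, c = 10 across three nested scopes.
Step 2: h() accesses all three via LEGB rule.
Step 3: result = 26 + 22 + 10 = 58

The answer is 58.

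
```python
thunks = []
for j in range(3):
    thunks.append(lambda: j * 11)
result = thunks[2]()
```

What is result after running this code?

Step 1: All lambdas reference the same variable j (late binding).
Step 2: After the loop, j = 2. Every lambda returns j * 11.
Step 3: thunks[2]() = 2 * 11 = 22

The answer is 22.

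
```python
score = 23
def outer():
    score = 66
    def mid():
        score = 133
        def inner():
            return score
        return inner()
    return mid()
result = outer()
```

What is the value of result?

Step 1: Three levels of shadowing: global 23, outer 66, mid 133.
Step 2: inner() finds score = 133 in enclosing mid() scope.
Step 3: result = 133

The answer is 133.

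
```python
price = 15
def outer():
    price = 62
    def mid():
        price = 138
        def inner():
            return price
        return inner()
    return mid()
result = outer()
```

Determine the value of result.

Step 1: Three levels of shadowing: global 15, outer 62, mid 138.
Step 2: inner() finds price = 138 in enclosing mid() scope.
Step 3: result = 138

The answer is 138.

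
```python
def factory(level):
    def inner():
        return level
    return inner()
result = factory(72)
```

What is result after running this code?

Step 1: factory(72) binds parameter level = 72.
Step 2: inner() looks up level in enclosing scope and finds the parameter level = 72.
Step 3: result = 72

The answer is 72.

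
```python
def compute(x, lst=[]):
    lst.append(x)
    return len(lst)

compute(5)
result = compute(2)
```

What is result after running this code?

Step 1: Mutable default list persists between calls.
Step 2: First call: lst = [5], len = 1. Second call: lst = [5, 2], len = 2.
Step 3: result = 2

The answer is 2.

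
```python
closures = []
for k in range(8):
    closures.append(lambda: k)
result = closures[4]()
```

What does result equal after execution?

Step 1: The loop creates 8 lambdas, all referencing the same variable k.
Step 2: After the loop, k = 7 (final value).
Step 3: closures[4]() looks up k at call time and finds 7. This is the late binding gotcha. result = 7

The answer is 7.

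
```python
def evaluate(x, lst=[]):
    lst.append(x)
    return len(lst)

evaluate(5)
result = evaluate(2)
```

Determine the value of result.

Step 1: Mutable default list persists between calls.
Step 2: First call: lst = [5], len = 1. Second call: lst = [5, 2], len = 2.
Step 3: result = 2

The answer is 2.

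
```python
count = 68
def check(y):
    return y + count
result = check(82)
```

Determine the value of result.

Step 1: count = 68 is defined globally.
Step 2: check(82) uses parameter y = 82 and looks up count from global scope = 68.
Step 3: result = 82 + 68 = 150

The answer is 150.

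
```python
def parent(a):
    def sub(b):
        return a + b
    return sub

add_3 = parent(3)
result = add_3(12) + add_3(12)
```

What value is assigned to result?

Step 1: add_3 captures a = 3.
Step 2: add_3(12) = 3 + 12 = 15, called twice.
Step 3: result = 15 + 15 = 30

The answer is 30.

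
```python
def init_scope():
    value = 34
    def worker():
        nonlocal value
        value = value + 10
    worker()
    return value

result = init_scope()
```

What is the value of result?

Step 1: init_scope() sets value = 34.
Step 2: worker() uses nonlocal to modify value in init_scope's scope: value = 34 + 10 = 44.
Step 3: init_scope() returns the modified value = 44

The answer is 44.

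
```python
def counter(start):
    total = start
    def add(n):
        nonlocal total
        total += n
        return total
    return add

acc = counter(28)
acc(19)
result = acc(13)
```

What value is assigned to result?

Step 1: counter(28) creates closure with total = 28.
Step 2: First acc(19): total = 28 + 19 = 47.
Step 3: Second acc(13): total = 47 + 13 = 60. result = 60

The answer is 60.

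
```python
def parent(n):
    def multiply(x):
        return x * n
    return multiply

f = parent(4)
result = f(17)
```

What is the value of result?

Step 1: parent(4) returns multiply closure with n = 4.
Step 2: f(17) computes 17 * 4 = 68.
Step 3: result = 68

The answer is 68.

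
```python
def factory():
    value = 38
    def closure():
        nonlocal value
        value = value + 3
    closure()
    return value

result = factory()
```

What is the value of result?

Step 1: factory() sets value = 38.
Step 2: closure() uses nonlocal to modify value in factory's scope: value = 38 + 3 = 41.
Step 3: factory() returns the modified value = 41

The answer is 41.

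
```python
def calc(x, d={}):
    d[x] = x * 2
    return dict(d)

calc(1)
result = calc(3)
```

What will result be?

Step 1: Mutable default dict is shared across calls.
Step 2: First call adds 1: 2. Second call adds 3: 6.
Step 3: result = {1: 2, 3: 6}

The answer is {1: 2, 3: 6}.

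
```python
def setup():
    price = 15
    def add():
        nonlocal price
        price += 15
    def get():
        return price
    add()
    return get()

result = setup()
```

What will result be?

Step 1: price = 15. add() modifies it via nonlocal, get() reads it.
Step 2: add() makes price = 15 + 15 = 30.
Step 3: get() returns 30. result = 30

The answer is 30.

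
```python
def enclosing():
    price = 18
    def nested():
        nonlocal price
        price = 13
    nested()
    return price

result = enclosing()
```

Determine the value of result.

Step 1: enclosing() sets price = 18.
Step 2: nested() uses nonlocal to reassign price = 13.
Step 3: result = 13

The answer is 13.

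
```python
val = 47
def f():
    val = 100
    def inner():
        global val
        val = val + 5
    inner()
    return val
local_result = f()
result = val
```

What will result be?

Step 1: Global val = 47. f() creates local val = 100.
Step 2: inner() declares global val and adds 5: global val = 47 + 5 = 52.
Step 3: f() returns its local val = 100 (unaffected by inner).
Step 4: result = global val = 52

The answer is 52.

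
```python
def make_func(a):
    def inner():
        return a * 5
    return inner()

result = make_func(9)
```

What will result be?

Step 1: make_func(9) binds parameter a = 9.
Step 2: inner() accesses a = 9 from enclosing scope.
Step 3: result = 9 * 5 = 45

The answer is 45.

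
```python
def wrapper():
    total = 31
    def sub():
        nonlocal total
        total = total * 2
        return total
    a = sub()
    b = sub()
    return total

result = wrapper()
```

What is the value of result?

Step 1: total starts at 31.
Step 2: First sub(): total = 31 * 2 = 62.
Step 3: Second sub(): total = 62 * 2 = 124.
Step 4: result = 124

The answer is 124.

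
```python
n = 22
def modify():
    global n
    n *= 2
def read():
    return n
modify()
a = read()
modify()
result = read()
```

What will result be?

Step 1: n = 22.
Step 2: First modify(): n = 22 * 2 = 44.
Step 3: Second modify(): n = 44 * 2 = 88.
Step 4: read() returns 88

The answer is 88.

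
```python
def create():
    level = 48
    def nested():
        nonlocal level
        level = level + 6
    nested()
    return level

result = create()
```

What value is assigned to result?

Step 1: create() sets level = 48.
Step 2: nested() uses nonlocal to modify level in create's scope: level = 48 + 6 = 54.
Step 3: create() returns the modified level = 54

The answer is 54.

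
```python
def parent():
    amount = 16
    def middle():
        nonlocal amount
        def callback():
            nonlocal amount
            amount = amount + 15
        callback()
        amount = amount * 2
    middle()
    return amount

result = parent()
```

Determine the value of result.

Step 1: amount = 16.
Step 2: callback() adds 15: amount = 16 + 15 = 31.
Step 3: middle() doubles: amount = 31 * 2 = 62.
Step 4: result = 62

The answer is 62.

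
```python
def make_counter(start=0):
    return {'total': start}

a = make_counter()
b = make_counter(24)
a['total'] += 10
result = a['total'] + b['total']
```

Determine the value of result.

Step 1: make_counter() returns a new dict each call (immutable default 0).
Step 2: a = {'total': 0}, b = {'total': 24}.
Step 3: a['total'] += 10 = 10. result = 10 + 24 = 34

The answer is 34.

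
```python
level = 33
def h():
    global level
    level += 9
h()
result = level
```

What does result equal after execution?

Step 1: level = 33 globally.
Step 2: h() modifies global level: level += 9 = 42.
Step 3: result = 42

The answer is 42.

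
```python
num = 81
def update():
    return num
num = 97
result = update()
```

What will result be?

Step 1: num is first set to 81, then reassigned to 97.
Step 2: update() is called after the reassignment, so it looks up the current global num = 97.
Step 3: result = 97

The answer is 97.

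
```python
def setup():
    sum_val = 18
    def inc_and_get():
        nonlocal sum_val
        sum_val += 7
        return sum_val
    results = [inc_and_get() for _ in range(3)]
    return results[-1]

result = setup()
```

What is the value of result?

Step 1: sum_val = 18.
Step 2: Three calls to inc_and_get(), each adding 7.
Step 3: Last value = 18 + 7 * 3 = 39

The answer is 39.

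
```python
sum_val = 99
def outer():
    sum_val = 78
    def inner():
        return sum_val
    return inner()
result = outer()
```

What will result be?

Step 1: sum_val = 99 globally, but outer() defines sum_val = 78 locally.
Step 2: inner() looks up sum_val. Not in local scope, so checks enclosing scope (outer) and finds sum_val = 78.
Step 3: result = 78

The answer is 78.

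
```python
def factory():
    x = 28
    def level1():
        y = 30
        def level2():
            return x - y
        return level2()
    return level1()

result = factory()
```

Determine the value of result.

Step 1: x = 28 in factory. y = 30 in level1.
Step 2: level2() reads x = 28 and y = 30 from enclosing scopes.
Step 3: result = 28 - 30 = -2

The answer is -2.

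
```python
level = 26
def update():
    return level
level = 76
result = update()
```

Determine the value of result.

Step 1: level is first set to 26, then reassigned to 76.
Step 2: update() is called after the reassignment, so it looks up the current global level = 76.
Step 3: result = 76

The answer is 76.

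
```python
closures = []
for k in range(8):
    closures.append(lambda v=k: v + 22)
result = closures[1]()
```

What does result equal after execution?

Step 1: Default argument v=k captures k's value at definition time.
Step 2: closures[1] was defined when k = 1, so v defaults to 1.
Step 3: result = 1 + 22 = 23 (default arg fixes the late binding issue)

The answer is 23.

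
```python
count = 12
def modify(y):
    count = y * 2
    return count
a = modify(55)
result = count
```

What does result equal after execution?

Step 1: Global count = 12.
Step 2: modify(55) creates local count = 55 * 2 = 110.
Step 3: Global count unchanged because no global keyword. result = 12

The answer is 12.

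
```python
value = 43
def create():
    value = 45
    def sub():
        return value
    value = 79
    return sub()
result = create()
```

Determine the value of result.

Step 1: create() sets value = 45, then later value = 79.
Step 2: sub() is called after value is reassigned to 79. Closures capture variables by reference, not by value.
Step 3: result = 79

The answer is 79.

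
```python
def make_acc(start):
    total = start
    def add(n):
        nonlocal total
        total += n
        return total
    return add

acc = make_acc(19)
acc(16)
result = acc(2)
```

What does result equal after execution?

Step 1: make_acc(19) creates closure with total = 19.
Step 2: First acc(16): total = 19 + 16 = 35.
Step 3: Second acc(2): total = 35 + 2 = 37. result = 37

The answer is 37.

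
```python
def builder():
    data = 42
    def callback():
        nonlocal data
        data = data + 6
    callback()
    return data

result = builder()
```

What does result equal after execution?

Step 1: builder() sets data = 42.
Step 2: callback() uses nonlocal to modify data in builder's scope: data = 42 + 6 = 48.
Step 3: builder() returns the modified data = 48

The answer is 48.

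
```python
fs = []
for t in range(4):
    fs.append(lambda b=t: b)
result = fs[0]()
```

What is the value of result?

Step 1: Default argument b=t captures t's value at each iteration.
Step 2: fs[0] captured b = 0 when t was 0.
Step 3: result = 0

The answer is 0.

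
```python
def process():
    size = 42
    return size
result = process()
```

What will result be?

Step 1: process() defines size = 42 in its local scope.
Step 2: return size finds the local variable size = 42.
Step 3: result = 42

The answer is 42.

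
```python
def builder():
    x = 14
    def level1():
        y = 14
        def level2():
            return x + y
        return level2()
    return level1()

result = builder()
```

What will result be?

Step 1: x = 14 in builder. y = 14 in level1.
Step 2: level2() reads x = 14 and y = 14 from enclosing scopes.
Step 3: result = 14 + 14 = 28

The answer is 28.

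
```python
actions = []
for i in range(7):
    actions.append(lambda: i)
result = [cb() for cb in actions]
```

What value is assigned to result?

Step 1: All 7 lambdas share the same variable i.
Step 2: After the loop, i = 6.
Step 3: Each call returns 6. result = [6, 6, 6, 6, 6, 6, 6]

The answer is [6, 6, 6, 6, 6, 6, 6].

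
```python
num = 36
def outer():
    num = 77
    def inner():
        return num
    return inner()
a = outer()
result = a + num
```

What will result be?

Step 1: outer() has local num = 77. inner() reads from enclosing.
Step 2: outer() returns 77. Global num = 36 unchanged.
Step 3: result = 77 + 36 = 113

The answer is 113.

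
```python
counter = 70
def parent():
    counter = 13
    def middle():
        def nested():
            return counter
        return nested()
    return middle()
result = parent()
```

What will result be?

Step 1: parent() defines counter = 13. middle() and nested() have no local counter.
Step 2: nested() checks local (none), enclosing middle() (none), enclosing parent() and finds counter = 13.
Step 3: result = 13

The answer is 13.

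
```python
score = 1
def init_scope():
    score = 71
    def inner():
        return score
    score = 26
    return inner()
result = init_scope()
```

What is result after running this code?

Step 1: init_scope() sets score = 71, then later score = 26.
Step 2: inner() is called after score is reassigned to 26. Closures capture variables by reference, not by value.
Step 3: result = 26

The answer is 26.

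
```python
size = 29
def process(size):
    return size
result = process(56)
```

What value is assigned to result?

Step 1: Global size = 29.
Step 2: process(56) takes parameter size = 56, which shadows the global.
Step 3: result = 56

The answer is 56.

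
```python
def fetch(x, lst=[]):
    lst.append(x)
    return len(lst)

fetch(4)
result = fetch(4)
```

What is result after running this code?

Step 1: Mutable default list persists between calls.
Step 2: First call: lst = [4], len = 1. Second call: lst = [4, 4], len = 2.
Step 3: result = 2

The answer is 2.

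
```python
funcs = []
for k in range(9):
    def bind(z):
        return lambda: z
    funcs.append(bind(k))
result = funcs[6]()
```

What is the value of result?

Step 1: bind(k) creates a new scope capturing z = k at call time.
Step 2: funcs[6] = bind(6), so its lambda captures z = 6.
Step 3: result = 6 (closure factory fixes late binding)

The answer is 6.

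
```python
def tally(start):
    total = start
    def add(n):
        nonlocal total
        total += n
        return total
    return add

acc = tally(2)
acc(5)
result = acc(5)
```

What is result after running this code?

Step 1: tally(2) creates closure with total = 2.
Step 2: First acc(5): total = 2 + 5 = 7.
Step 3: Second acc(5): total = 7 + 5 = 12. result = 12

The answer is 12.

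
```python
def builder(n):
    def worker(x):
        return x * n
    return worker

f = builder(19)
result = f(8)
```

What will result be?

Step 1: builder(19) creates a closure capturing n = 19.
Step 2: f(8) computes 8 * 19 = 152.
Step 3: result = 152

The answer is 152.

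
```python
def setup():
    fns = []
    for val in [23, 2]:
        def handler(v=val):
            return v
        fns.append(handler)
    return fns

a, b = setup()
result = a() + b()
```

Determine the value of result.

Step 1: Default argument v=val captures val at each iteration.
Step 2: a() returns 23 (captured at first iteration), b() returns 2 (captured at second).
Step 3: result = 23 + 2 = 25

The answer is 25.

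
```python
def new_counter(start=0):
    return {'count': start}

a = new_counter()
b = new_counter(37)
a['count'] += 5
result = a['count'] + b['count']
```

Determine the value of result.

Step 1: new_counter() returns a new dict each call (immutable default 0).
Step 2: a = {'count': 0}, b = {'count': 37}.
Step 3: a['count'] += 5 = 5. result = 5 + 37 = 42

The answer is 42.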